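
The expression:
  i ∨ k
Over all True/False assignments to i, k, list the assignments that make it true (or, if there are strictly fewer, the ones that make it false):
is false only for:
  i=False, k=False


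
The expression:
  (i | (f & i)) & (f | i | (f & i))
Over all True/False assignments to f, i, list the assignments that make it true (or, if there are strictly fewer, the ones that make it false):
is true only for:
  f=False, i=True;
  f=True, i=True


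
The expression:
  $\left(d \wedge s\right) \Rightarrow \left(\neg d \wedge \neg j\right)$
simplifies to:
$\neg d \vee \neg s$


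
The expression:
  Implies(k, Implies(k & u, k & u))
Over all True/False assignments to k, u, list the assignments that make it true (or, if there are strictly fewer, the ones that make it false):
is always true.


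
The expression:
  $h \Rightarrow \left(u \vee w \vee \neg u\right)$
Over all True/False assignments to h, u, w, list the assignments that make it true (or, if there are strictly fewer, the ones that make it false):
is always true.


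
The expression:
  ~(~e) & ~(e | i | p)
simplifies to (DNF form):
False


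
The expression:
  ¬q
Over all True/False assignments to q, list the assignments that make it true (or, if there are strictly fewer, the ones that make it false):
is true only for:
  q=False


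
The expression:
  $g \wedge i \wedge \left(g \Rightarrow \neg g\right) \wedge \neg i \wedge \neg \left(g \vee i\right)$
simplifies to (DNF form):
$\text{False}$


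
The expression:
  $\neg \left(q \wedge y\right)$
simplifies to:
$\neg q \vee \neg y$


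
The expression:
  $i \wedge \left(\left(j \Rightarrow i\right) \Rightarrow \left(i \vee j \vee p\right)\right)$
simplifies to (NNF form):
$i$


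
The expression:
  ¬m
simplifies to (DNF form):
¬m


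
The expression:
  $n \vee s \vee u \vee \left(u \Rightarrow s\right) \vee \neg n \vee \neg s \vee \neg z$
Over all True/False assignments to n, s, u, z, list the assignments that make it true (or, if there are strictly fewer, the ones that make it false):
is always true.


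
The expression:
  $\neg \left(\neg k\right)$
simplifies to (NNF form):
$k$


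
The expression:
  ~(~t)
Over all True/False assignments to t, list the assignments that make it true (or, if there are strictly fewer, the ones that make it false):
is true only for:
  t=True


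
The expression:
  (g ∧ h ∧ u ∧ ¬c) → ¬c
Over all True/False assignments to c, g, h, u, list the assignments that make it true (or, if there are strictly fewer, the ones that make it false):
is always true.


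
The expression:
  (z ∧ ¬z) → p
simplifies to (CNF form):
True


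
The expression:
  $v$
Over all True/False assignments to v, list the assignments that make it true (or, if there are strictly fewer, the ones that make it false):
is true only for:
  v=True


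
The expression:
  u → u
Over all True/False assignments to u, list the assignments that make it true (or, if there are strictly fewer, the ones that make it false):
is always true.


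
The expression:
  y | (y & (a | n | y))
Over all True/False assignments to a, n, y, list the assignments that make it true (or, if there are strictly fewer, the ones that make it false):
is true only for:
  a=False, n=False, y=True;
  a=False, n=True, y=True;
  a=True, n=False, y=True;
  a=True, n=True, y=True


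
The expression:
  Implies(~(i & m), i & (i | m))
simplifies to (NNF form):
i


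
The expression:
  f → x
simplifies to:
x ∨ ¬f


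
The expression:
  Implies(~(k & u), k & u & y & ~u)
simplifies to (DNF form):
k & u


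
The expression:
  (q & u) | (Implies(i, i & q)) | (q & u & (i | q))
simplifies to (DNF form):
q | ~i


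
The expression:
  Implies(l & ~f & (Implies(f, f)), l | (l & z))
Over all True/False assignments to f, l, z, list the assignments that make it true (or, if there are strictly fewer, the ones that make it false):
is always true.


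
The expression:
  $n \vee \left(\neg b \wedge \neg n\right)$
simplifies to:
$n \vee \neg b$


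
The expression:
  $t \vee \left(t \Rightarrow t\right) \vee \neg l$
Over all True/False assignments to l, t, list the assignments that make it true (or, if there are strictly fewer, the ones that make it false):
is always true.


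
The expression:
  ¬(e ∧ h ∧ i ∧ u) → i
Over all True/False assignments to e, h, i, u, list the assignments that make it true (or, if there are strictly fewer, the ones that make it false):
is true only for:
  e=False, h=False, i=True, u=False;
  e=False, h=False, i=True, u=True;
  e=False, h=True, i=True, u=False;
  e=False, h=True, i=True, u=True;
  e=True, h=False, i=True, u=False;
  e=True, h=False, i=True, u=True;
  e=True, h=True, i=True, u=False;
  e=True, h=True, i=True, u=True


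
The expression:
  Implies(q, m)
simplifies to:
m | ~q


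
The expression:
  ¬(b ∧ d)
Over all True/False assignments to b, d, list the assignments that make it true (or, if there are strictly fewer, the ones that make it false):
is false only for:
  b=True, d=True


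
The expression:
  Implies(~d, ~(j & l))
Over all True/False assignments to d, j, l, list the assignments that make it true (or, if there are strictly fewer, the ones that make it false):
is false only for:
  d=False, j=True, l=True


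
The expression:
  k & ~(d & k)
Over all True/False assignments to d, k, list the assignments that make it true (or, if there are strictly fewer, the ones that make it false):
is true only for:
  d=False, k=True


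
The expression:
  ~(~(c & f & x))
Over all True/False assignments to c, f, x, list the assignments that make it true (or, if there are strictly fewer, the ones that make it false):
is true only for:
  c=True, f=True, x=True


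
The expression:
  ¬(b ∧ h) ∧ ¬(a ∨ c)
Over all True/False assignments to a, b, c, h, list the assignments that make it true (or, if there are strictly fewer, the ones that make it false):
is true only for:
  a=False, b=False, c=False, h=False;
  a=False, b=False, c=False, h=True;
  a=False, b=True, c=False, h=False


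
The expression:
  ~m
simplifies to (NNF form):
~m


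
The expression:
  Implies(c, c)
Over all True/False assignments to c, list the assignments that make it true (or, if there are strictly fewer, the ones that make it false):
is always true.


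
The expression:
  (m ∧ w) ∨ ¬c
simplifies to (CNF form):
(m ∨ ¬c) ∧ (w ∨ ¬c)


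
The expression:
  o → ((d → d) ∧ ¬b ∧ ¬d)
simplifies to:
(¬b ∧ ¬d) ∨ ¬o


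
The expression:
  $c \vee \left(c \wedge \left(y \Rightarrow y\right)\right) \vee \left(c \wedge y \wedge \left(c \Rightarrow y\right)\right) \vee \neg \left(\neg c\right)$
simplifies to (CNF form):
$c$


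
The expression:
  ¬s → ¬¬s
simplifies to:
s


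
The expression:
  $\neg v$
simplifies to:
$\neg v$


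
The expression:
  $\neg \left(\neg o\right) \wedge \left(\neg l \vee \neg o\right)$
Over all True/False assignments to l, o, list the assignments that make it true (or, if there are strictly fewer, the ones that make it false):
is true only for:
  l=False, o=True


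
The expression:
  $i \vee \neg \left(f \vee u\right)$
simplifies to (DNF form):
$i \vee \left(\neg f \wedge \neg u\right)$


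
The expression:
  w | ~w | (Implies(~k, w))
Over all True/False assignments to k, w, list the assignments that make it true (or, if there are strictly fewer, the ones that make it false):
is always true.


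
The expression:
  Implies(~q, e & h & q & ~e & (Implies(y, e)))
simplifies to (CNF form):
q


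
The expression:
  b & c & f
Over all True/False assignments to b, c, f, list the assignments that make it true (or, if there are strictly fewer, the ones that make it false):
is true only for:
  b=True, c=True, f=True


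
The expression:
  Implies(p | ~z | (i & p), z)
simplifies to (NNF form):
z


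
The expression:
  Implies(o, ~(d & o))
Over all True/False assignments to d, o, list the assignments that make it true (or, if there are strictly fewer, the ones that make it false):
is false only for:
  d=True, o=True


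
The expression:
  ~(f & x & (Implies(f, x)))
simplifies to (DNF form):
~f | ~x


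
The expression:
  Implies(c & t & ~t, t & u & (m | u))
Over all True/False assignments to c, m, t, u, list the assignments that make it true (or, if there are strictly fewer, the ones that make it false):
is always true.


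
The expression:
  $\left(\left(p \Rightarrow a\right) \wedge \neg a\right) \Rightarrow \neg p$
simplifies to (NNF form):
$\text{True}$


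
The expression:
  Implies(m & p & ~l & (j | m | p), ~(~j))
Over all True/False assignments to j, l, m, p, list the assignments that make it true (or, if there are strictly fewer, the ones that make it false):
is false only for:
  j=False, l=False, m=True, p=True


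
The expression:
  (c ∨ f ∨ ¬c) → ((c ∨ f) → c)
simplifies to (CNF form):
c ∨ ¬f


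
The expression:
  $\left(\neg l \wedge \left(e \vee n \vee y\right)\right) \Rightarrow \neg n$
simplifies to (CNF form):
$l \vee \neg n$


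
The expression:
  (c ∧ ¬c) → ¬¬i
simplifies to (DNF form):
True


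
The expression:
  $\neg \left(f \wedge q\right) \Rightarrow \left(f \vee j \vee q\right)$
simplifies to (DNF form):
$f \vee j \vee q$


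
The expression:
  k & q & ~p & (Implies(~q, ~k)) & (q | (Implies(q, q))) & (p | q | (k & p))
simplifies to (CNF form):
k & q & ~p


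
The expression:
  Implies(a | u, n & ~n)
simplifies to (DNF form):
~a & ~u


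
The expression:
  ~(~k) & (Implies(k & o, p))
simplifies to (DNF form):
(k & p) | (k & ~o)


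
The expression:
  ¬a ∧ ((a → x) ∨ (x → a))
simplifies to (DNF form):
¬a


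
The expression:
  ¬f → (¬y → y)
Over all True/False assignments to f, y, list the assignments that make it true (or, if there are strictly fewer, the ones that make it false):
is false only for:
  f=False, y=False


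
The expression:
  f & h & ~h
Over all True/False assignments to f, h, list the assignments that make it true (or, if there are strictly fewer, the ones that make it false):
is never true.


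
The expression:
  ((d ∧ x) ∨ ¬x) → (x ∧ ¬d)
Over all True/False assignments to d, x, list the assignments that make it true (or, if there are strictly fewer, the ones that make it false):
is true only for:
  d=False, x=True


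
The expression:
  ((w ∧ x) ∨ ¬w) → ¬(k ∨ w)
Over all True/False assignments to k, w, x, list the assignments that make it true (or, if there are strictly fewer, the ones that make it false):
is true only for:
  k=False, w=False, x=False;
  k=False, w=False, x=True;
  k=False, w=True, x=False;
  k=True, w=True, x=False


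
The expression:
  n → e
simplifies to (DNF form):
e ∨ ¬n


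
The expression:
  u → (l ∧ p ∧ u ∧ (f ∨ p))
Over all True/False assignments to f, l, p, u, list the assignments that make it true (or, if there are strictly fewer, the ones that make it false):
is false only for:
  f=False, l=False, p=False, u=True;
  f=False, l=False, p=True, u=True;
  f=False, l=True, p=False, u=True;
  f=True, l=False, p=False, u=True;
  f=True, l=False, p=True, u=True;
  f=True, l=True, p=False, u=True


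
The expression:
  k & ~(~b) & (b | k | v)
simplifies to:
b & k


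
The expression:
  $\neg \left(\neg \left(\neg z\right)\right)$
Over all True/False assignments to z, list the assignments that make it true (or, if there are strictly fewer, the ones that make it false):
is true only for:
  z=False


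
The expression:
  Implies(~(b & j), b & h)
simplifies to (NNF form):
b & (h | j)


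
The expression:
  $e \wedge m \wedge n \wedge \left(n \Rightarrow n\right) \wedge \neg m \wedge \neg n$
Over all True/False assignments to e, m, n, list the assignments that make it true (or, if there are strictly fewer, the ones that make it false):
is never true.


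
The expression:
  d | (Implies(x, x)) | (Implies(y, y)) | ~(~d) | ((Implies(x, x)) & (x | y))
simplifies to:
True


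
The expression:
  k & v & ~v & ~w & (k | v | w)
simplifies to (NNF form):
False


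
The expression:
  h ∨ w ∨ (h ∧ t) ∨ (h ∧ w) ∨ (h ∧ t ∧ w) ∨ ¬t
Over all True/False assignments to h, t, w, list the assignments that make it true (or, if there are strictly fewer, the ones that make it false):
is false only for:
  h=False, t=True, w=False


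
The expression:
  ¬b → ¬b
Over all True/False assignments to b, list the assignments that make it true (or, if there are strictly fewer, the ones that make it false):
is always true.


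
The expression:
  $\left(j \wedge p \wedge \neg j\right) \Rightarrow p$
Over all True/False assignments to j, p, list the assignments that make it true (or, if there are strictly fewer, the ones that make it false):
is always true.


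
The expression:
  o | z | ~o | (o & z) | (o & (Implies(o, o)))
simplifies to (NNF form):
True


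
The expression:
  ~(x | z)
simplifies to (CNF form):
~x & ~z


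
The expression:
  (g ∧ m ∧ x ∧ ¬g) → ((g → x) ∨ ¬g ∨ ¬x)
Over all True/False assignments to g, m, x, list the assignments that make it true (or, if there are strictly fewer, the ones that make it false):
is always true.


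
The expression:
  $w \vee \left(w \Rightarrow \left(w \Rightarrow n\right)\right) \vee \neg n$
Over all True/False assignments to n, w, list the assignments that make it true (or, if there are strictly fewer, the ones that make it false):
is always true.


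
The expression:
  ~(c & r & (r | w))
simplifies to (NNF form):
~c | ~r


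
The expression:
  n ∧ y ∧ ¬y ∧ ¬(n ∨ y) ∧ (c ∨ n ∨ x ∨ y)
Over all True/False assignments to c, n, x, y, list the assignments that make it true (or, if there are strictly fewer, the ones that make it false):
is never true.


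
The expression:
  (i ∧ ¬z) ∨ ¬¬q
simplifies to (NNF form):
q ∨ (i ∧ ¬z)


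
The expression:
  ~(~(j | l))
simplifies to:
j | l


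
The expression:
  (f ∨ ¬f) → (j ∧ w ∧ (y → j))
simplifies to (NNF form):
j ∧ w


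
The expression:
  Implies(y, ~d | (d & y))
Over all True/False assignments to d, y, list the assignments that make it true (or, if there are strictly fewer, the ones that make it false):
is always true.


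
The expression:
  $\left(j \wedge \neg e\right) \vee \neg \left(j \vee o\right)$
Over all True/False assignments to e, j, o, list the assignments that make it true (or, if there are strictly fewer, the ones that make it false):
is true only for:
  e=False, j=False, o=False;
  e=False, j=True, o=False;
  e=False, j=True, o=True;
  e=True, j=False, o=False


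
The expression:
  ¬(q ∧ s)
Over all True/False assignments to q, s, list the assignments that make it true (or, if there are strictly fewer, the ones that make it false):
is false only for:
  q=True, s=True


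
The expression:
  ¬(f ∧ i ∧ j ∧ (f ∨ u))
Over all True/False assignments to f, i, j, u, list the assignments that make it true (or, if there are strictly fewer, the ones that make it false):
is false only for:
  f=True, i=True, j=True, u=False;
  f=True, i=True, j=True, u=True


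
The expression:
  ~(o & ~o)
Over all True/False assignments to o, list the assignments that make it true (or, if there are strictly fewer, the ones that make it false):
is always true.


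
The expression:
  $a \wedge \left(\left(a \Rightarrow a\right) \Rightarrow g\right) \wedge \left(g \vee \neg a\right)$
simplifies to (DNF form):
$a \wedge g$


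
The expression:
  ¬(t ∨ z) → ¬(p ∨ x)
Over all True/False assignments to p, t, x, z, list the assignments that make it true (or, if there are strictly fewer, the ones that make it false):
is false only for:
  p=False, t=False, x=True, z=False;
  p=True, t=False, x=False, z=False;
  p=True, t=False, x=True, z=False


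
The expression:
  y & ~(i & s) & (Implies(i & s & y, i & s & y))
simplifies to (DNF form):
(y & ~i) | (y & ~s)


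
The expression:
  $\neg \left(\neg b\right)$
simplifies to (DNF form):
$b$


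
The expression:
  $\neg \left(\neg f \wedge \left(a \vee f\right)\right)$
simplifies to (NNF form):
$f \vee \neg a$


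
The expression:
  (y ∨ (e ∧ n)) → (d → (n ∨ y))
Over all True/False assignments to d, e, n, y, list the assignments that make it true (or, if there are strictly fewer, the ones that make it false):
is always true.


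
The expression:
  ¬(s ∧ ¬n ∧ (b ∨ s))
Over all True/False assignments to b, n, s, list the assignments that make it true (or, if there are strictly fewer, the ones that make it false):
is false only for:
  b=False, n=False, s=True;
  b=True, n=False, s=True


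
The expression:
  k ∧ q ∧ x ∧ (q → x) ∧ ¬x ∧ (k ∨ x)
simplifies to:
False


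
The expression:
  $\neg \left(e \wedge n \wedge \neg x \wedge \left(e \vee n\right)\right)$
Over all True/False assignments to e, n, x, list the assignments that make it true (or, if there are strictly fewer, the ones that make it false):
is false only for:
  e=True, n=True, x=False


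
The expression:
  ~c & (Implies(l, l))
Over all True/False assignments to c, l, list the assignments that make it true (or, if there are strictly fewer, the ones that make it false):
is true only for:
  c=False, l=False;
  c=False, l=True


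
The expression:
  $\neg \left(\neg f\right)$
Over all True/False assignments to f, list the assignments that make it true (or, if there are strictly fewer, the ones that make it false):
is true only for:
  f=True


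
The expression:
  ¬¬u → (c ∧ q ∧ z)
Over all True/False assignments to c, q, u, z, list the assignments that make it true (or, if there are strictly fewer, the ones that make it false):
is false only for:
  c=False, q=False, u=True, z=False;
  c=False, q=False, u=True, z=True;
  c=False, q=True, u=True, z=False;
  c=False, q=True, u=True, z=True;
  c=True, q=False, u=True, z=False;
  c=True, q=False, u=True, z=True;
  c=True, q=True, u=True, z=False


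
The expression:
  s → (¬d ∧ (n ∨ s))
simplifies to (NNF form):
¬d ∨ ¬s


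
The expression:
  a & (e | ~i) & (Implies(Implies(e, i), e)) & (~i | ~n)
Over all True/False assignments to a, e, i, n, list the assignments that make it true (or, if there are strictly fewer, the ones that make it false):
is true only for:
  a=True, e=True, i=False, n=False;
  a=True, e=True, i=False, n=True;
  a=True, e=True, i=True, n=False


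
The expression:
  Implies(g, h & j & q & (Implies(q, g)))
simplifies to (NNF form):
~g | (h & j & q)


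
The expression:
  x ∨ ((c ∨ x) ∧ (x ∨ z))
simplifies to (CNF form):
(c ∨ x) ∧ (x ∨ z)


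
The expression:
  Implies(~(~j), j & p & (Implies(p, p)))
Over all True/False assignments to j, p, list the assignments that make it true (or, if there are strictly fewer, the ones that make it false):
is false only for:
  j=True, p=False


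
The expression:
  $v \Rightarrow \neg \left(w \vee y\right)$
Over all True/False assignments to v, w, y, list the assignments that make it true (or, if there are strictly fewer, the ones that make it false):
is false only for:
  v=True, w=False, y=True;
  v=True, w=True, y=False;
  v=True, w=True, y=True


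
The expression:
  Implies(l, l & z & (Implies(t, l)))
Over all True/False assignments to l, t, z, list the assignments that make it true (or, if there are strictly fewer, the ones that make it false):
is false only for:
  l=True, t=False, z=False;
  l=True, t=True, z=False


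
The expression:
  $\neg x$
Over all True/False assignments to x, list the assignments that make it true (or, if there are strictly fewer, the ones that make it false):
is true only for:
  x=False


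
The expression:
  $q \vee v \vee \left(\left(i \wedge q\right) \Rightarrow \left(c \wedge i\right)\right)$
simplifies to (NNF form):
$\text{True}$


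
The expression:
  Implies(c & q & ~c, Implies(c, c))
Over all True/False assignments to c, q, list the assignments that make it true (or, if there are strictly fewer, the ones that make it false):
is always true.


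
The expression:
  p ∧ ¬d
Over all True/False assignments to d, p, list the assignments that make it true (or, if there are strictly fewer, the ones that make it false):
is true only for:
  d=False, p=True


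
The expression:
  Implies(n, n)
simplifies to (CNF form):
True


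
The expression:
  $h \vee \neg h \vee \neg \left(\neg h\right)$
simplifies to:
$\text{True}$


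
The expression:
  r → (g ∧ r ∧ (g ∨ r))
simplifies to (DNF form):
g ∨ ¬r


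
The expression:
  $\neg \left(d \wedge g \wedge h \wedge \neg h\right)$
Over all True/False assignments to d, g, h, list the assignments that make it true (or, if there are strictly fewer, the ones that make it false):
is always true.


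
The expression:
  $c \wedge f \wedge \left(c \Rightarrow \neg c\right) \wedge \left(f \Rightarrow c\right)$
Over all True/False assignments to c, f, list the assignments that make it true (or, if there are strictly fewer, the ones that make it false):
is never true.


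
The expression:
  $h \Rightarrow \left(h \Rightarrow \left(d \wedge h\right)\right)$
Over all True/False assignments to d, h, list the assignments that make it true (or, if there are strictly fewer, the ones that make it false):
is false only for:
  d=False, h=True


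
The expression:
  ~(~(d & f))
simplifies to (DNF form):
d & f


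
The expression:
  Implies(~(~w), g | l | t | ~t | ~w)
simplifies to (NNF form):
True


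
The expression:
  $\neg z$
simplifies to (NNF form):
$\neg z$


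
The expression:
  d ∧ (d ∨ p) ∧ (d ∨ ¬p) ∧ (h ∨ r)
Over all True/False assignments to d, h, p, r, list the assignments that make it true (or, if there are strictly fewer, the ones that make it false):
is true only for:
  d=True, h=False, p=False, r=True;
  d=True, h=False, p=True, r=True;
  d=True, h=True, p=False, r=False;
  d=True, h=True, p=False, r=True;
  d=True, h=True, p=True, r=False;
  d=True, h=True, p=True, r=True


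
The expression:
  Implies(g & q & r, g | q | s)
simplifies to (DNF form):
True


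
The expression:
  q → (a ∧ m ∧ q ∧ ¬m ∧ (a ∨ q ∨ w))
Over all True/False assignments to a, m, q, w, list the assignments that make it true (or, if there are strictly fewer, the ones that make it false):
is true only for:
  a=False, m=False, q=False, w=False;
  a=False, m=False, q=False, w=True;
  a=False, m=True, q=False, w=False;
  a=False, m=True, q=False, w=True;
  a=True, m=False, q=False, w=False;
  a=True, m=False, q=False, w=True;
  a=True, m=True, q=False, w=False;
  a=True, m=True, q=False, w=True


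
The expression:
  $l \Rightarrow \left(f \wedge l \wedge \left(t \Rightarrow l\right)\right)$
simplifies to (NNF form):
$f \vee \neg l$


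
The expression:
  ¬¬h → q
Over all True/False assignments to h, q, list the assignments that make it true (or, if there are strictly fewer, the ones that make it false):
is false only for:
  h=True, q=False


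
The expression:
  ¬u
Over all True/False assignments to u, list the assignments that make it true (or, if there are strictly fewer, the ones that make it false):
is true only for:
  u=False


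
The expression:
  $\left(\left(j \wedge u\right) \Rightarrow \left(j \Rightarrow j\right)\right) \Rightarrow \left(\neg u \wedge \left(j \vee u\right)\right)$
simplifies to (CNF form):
$j \wedge \neg u$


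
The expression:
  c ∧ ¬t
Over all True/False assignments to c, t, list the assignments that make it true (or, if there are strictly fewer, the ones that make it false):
is true only for:
  c=True, t=False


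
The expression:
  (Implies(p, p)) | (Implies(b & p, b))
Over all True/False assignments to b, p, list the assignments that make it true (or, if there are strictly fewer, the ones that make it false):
is always true.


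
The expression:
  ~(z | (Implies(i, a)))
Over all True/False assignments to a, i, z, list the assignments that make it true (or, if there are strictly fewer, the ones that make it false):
is true only for:
  a=False, i=True, z=False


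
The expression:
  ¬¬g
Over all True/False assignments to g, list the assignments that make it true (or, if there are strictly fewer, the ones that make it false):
is true only for:
  g=True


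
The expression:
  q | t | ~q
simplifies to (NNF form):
True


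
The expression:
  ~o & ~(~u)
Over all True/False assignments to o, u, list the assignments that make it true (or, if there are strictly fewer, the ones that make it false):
is true only for:
  o=False, u=True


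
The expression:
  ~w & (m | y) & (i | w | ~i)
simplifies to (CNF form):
~w & (m | y)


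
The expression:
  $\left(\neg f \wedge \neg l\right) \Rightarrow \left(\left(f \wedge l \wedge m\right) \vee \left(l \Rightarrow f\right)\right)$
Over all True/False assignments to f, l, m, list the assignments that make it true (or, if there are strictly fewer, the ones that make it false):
is always true.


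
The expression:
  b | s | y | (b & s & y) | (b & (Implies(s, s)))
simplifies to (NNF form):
b | s | y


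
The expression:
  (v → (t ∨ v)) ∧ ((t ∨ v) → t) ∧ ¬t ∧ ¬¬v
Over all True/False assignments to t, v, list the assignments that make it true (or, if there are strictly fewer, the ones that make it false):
is never true.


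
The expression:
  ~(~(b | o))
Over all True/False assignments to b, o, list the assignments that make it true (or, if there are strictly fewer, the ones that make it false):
is false only for:
  b=False, o=False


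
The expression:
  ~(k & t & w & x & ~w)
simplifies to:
True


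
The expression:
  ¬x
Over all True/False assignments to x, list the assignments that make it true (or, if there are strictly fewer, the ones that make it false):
is true only for:
  x=False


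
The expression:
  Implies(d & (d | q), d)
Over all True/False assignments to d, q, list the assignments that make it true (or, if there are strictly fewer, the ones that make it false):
is always true.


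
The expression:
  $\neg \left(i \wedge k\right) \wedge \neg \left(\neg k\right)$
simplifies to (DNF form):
$k \wedge \neg i$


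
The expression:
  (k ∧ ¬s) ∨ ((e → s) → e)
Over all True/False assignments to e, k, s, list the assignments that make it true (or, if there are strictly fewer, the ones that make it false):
is false only for:
  e=False, k=False, s=False;
  e=False, k=False, s=True;
  e=False, k=True, s=True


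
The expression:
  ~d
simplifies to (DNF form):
~d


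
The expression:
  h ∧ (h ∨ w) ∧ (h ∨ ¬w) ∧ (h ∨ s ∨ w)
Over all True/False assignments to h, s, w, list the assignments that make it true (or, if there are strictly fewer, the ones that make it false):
is true only for:
  h=True, s=False, w=False;
  h=True, s=False, w=True;
  h=True, s=True, w=False;
  h=True, s=True, w=True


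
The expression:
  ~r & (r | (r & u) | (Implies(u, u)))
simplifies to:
~r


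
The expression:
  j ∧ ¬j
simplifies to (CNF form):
False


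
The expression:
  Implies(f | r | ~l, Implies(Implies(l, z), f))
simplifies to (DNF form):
f | (l & ~r) | (l & ~z)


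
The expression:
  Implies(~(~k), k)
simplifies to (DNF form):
True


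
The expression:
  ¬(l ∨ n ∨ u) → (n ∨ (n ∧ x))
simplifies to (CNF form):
l ∨ n ∨ u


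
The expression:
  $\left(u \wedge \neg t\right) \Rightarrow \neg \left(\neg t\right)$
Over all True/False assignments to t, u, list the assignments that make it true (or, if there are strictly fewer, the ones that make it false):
is false only for:
  t=False, u=True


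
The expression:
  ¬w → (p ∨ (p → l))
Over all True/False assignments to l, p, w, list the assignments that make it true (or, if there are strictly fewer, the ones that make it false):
is always true.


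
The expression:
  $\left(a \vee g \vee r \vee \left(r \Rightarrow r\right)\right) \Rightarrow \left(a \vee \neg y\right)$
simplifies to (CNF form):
$a \vee \neg y$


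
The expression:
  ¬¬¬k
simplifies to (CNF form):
¬k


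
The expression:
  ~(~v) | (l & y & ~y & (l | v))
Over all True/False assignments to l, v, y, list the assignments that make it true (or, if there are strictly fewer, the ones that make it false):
is true only for:
  l=False, v=True, y=False;
  l=False, v=True, y=True;
  l=True, v=True, y=False;
  l=True, v=True, y=True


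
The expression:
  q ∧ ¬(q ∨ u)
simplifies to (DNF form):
False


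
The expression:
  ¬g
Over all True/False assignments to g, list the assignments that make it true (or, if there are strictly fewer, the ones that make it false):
is true only for:
  g=False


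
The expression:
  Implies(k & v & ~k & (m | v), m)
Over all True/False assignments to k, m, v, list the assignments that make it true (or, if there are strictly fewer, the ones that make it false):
is always true.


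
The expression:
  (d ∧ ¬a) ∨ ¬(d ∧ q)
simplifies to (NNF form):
¬a ∨ ¬d ∨ ¬q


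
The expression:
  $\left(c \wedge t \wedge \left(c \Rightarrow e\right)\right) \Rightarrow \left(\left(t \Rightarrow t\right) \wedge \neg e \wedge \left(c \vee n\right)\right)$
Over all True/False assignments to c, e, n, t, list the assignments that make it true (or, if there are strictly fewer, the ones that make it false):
is false only for:
  c=True, e=True, n=False, t=True;
  c=True, e=True, n=True, t=True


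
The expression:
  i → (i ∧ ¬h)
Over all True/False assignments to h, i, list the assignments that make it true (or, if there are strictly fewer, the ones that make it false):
is false only for:
  h=True, i=True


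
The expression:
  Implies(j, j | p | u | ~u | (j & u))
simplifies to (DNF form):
True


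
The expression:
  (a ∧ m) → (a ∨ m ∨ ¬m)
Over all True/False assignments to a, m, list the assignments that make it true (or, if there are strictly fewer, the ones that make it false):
is always true.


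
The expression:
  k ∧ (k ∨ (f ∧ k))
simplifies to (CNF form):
k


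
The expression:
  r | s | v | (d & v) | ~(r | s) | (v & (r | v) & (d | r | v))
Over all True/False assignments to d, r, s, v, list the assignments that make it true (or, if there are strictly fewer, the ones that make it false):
is always true.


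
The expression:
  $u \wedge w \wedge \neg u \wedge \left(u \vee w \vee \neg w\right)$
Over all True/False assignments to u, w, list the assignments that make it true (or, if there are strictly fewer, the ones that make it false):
is never true.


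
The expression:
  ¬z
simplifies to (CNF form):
¬z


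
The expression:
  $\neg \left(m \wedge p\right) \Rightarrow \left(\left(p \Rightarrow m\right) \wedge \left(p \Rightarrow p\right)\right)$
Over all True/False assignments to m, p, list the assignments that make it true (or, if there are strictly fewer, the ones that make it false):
is false only for:
  m=False, p=True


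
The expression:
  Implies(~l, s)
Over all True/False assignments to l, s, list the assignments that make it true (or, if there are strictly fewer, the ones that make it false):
is false only for:
  l=False, s=False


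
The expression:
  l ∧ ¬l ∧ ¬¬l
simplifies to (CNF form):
False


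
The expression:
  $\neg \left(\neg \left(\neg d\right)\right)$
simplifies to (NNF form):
$\neg d$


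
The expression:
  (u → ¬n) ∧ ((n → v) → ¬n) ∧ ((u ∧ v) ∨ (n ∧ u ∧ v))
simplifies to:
u ∧ v ∧ ¬n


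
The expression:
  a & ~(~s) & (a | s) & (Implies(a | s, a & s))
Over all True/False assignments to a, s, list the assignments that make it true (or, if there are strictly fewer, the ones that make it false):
is true only for:
  a=True, s=True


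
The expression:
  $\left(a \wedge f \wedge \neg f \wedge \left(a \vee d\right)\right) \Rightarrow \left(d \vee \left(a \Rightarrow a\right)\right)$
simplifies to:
$\text{True}$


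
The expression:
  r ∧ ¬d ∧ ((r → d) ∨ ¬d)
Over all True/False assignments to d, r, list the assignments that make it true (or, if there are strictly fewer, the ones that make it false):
is true only for:
  d=False, r=True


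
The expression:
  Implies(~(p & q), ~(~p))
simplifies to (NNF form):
p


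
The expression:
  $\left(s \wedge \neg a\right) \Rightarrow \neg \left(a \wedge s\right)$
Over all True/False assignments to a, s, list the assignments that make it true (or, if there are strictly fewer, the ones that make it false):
is always true.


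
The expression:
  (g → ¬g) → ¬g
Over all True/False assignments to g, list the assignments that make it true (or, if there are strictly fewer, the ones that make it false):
is always true.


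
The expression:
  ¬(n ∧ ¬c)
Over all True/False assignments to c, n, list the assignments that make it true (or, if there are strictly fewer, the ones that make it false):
is false only for:
  c=False, n=True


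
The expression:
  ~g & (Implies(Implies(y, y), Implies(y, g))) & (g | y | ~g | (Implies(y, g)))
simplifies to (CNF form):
~g & ~y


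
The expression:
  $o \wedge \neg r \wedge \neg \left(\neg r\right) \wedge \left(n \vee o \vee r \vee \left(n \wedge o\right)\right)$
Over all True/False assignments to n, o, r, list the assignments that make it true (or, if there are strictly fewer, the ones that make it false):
is never true.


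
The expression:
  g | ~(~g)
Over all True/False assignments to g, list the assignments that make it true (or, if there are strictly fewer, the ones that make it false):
is true only for:
  g=True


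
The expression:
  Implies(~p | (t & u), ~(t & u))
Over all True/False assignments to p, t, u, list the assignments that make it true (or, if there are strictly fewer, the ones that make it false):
is false only for:
  p=False, t=True, u=True;
  p=True, t=True, u=True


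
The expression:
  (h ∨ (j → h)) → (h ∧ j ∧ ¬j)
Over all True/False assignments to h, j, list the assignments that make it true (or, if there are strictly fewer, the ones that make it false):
is true only for:
  h=False, j=True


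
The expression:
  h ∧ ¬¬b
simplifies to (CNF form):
b ∧ h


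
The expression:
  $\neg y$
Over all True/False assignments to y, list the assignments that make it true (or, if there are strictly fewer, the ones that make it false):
is true only for:
  y=False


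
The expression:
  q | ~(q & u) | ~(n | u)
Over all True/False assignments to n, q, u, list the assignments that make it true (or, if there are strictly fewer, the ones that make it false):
is always true.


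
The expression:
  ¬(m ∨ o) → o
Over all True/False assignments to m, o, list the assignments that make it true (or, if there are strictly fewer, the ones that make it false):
is false only for:
  m=False, o=False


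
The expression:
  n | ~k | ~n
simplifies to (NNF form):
True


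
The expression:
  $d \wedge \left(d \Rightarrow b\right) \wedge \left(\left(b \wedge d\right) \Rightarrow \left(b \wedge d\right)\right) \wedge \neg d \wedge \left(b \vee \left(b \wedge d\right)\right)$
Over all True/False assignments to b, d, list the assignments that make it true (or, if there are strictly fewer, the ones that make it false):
is never true.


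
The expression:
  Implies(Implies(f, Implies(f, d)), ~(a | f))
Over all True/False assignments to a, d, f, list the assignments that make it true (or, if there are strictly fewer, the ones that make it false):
is true only for:
  a=False, d=False, f=False;
  a=False, d=False, f=True;
  a=False, d=True, f=False;
  a=True, d=False, f=True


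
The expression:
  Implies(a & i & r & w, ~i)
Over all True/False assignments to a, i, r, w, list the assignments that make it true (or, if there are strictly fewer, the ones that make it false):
is false only for:
  a=True, i=True, r=True, w=True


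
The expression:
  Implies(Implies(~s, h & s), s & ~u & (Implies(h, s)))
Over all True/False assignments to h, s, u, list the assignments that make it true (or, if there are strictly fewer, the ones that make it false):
is false only for:
  h=False, s=True, u=True;
  h=True, s=True, u=True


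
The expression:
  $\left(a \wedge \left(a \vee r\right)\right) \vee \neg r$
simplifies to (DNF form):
$a \vee \neg r$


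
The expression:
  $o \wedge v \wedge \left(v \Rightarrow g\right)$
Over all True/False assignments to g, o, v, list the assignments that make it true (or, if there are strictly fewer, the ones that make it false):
is true only for:
  g=True, o=True, v=True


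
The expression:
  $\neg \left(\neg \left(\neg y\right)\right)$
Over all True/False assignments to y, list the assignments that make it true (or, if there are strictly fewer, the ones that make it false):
is true only for:
  y=False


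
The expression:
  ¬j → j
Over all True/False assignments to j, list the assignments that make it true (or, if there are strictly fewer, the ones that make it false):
is true only for:
  j=True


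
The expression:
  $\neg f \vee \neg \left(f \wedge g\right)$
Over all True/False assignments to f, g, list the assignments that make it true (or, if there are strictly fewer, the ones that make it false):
is false only for:
  f=True, g=True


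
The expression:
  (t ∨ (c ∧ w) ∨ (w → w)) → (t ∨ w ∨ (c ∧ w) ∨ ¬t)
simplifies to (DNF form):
True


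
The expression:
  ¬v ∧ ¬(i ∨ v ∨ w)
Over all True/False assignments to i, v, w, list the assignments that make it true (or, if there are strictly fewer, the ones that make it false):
is true only for:
  i=False, v=False, w=False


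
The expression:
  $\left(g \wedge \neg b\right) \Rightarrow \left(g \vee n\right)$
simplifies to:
$\text{True}$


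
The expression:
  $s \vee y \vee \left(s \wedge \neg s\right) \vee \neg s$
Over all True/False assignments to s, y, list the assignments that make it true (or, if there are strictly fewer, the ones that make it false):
is always true.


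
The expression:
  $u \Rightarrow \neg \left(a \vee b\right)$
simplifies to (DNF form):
$\left(\neg a \wedge \neg b\right) \vee \neg u$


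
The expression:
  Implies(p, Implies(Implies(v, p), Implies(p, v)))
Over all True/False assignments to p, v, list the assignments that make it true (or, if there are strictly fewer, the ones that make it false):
is false only for:
  p=True, v=False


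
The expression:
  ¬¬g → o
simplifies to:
o ∨ ¬g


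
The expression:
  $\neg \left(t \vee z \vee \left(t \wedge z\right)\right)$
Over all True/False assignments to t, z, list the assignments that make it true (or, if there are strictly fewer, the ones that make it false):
is true only for:
  t=False, z=False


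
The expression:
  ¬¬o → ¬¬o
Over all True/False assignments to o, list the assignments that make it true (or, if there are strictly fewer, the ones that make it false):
is always true.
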